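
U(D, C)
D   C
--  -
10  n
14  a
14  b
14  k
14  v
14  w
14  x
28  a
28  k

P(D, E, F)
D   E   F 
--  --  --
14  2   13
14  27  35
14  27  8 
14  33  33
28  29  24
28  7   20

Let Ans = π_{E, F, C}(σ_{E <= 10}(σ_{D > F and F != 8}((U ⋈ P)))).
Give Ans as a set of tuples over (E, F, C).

{(2, 13, a), (2, 13, b), (2, 13, k), (2, 13, v), (2, 13, w), (2, 13, x), (7, 20, a), (7, 20, k)}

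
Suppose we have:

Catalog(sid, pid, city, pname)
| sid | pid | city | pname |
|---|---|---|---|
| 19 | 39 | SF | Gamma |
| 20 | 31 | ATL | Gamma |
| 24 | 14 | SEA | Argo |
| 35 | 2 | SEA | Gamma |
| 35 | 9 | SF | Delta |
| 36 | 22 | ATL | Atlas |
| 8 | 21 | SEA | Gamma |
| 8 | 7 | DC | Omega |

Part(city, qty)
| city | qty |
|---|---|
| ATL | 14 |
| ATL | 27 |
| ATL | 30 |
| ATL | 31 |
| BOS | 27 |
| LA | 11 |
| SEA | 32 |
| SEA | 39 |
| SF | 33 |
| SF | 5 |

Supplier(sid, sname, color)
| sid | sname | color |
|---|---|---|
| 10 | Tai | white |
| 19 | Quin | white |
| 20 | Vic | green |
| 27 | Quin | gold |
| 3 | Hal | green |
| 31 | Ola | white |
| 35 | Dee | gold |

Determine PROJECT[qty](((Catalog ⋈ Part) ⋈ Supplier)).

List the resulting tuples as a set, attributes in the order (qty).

{14, 27, 30, 31, 32, 33, 39, 5}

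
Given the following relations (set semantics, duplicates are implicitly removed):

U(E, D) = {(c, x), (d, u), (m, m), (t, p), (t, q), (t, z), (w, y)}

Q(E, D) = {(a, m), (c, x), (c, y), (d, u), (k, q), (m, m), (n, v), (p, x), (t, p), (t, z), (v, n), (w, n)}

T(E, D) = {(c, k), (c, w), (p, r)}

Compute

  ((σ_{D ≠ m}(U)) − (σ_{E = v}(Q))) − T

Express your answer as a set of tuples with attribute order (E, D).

Selection D ≠ m: {(c, x), (d, u), (t, p), (t, q), (t, z), (w, y)}
Selection E = v: {(v, n)}
Taking the difference: {(c, x), (d, u), (t, p), (t, q), (t, z), (w, y)}
Taking the difference: {(c, x), (d, u), (t, p), (t, q), (t, z), (w, y)}

{(c, x), (d, u), (t, p), (t, q), (t, z), (w, y)}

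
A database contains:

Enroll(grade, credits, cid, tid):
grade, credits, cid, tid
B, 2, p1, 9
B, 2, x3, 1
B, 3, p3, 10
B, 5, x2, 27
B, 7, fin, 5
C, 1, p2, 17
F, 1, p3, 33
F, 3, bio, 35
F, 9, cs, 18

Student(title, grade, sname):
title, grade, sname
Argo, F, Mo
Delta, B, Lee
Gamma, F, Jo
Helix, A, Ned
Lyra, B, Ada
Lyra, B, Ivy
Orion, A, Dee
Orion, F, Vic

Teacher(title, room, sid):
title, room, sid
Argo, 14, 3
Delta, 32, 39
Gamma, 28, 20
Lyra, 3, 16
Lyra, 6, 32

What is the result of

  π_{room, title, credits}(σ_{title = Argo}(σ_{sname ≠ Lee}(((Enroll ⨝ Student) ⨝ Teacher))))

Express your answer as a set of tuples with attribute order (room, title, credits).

{(14, Argo, 1), (14, Argo, 3), (14, Argo, 9)}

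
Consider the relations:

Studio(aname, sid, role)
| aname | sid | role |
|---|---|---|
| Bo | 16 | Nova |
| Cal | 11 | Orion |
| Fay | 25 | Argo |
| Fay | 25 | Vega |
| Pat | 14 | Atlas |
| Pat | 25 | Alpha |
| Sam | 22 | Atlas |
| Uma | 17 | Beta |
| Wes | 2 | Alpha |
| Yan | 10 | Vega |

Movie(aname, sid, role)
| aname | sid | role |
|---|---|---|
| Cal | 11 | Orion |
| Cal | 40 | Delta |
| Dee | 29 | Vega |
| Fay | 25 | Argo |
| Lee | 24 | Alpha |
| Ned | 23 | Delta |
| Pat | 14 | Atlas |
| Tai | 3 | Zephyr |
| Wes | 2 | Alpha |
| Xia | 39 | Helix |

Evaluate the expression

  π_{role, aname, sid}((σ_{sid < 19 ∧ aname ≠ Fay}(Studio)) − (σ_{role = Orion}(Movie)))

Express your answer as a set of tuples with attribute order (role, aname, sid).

Filtering on sid < 19 ∧ aname ≠ Fay leaves {(Bo, 16, Nova), (Cal, 11, Orion), (Pat, 14, Atlas), (Uma, 17, Beta), (Wes, 2, Alpha), (Yan, 10, Vega)}.
Filtering on role = Orion leaves {(Cal, 11, Orion)}.
Set difference of the two operands is {(Bo, 16, Nova), (Pat, 14, Atlas), (Uma, 17, Beta), (Wes, 2, Alpha), (Yan, 10, Vega)}.
Keep only column(s) role, aname, sid: {(Alpha, Wes, 2), (Atlas, Pat, 14), (Beta, Uma, 17), (Nova, Bo, 16), (Vega, Yan, 10)}

{(Alpha, Wes, 2), (Atlas, Pat, 14), (Beta, Uma, 17), (Nova, Bo, 16), (Vega, Yan, 10)}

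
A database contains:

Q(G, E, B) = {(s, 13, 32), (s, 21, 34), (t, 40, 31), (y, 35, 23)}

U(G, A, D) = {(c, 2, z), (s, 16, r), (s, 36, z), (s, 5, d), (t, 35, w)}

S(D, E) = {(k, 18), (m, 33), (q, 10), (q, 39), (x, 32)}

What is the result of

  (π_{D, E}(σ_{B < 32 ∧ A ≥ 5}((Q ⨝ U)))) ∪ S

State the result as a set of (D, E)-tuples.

{(k, 18), (m, 33), (q, 10), (q, 39), (w, 40), (x, 32)}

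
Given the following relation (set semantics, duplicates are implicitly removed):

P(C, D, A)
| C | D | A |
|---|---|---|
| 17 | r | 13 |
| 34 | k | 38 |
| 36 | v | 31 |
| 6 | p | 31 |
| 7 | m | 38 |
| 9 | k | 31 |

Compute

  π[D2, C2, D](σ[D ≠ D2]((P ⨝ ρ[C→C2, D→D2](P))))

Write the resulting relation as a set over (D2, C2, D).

{(k, 34, m), (k, 9, p), (k, 9, v), (m, 7, k), (p, 6, k), (p, 6, v), (v, 36, k), (v, 36, p)}

ρ[C→C2, D→D2]: schema becomes (C2, D2, A); tuples unchanged.
P ⋈ ρ[C→C2, D→D2](P) (natural join on A): {(17, r, 13, 17, r), (34, k, 38, 34, k), (34, k, 38, 7, m), (36, v, 31, 36, v), (36, v, 31, 6, p), (36, v, 31, 9, k), (6, p, 31, 36, v), (6, p, 31, 6, p), (6, p, 31, 9, k), (7, m, 38, 34, k), (7, m, 38, 7, m), (9, k, 31, 36, v), (9, k, 31, 6, p), (9, k, 31, 9, k)}
Apply σ_{D ≠ D2}; surviving tuples: {(34, k, 38, 7, m), (36, v, 31, 6, p), (36, v, 31, 9, k), (6, p, 31, 36, v), (6, p, 31, 9, k), (7, m, 38, 34, k), (9, k, 31, 36, v), (9, k, 31, 6, p)}
Keep only column(s) D2, C2, D: {(k, 34, m), (k, 9, p), (k, 9, v), (m, 7, k), (p, 6, k), (p, 6, v), (v, 36, k), (v, 36, p)}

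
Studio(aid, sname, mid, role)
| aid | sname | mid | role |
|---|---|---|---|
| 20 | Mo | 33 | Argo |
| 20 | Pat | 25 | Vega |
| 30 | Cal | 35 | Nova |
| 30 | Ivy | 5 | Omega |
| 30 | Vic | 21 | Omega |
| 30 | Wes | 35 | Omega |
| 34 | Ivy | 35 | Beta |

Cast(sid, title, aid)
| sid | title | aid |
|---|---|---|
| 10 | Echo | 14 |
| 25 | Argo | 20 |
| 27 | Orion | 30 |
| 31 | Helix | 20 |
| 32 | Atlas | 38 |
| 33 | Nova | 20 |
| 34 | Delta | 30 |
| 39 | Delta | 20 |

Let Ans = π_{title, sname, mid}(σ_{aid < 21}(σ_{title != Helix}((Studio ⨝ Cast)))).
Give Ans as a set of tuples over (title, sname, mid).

{(Argo, Mo, 33), (Argo, Pat, 25), (Delta, Mo, 33), (Delta, Pat, 25), (Nova, Mo, 33), (Nova, Pat, 25)}

Joining Studio and Cast on aid yields {(20, Mo, 33, Argo, 25, Argo), (20, Mo, 33, Argo, 31, Helix), (20, Mo, 33, Argo, 33, Nova), (20, Mo, 33, Argo, 39, Delta), (20, Pat, 25, Vega, 25, Argo), (20, Pat, 25, Vega, 31, Helix), (20, Pat, 25, Vega, 33, Nova), (20, Pat, 25, Vega, 39, Delta), (30, Cal, 35, Nova, 27, Orion), (30, Cal, 35, Nova, 34, Delta), (30, Ivy, 5, Omega, 27, Orion), (30, Ivy, 5, Omega, 34, Delta), (30, Vic, 21, Omega, 27, Orion), (30, Vic, 21, Omega, 34, Delta), (30, Wes, 35, Omega, 27, Orion), (30, Wes, 35, Omega, 34, Delta)}.
Selection title != Helix: {(20, Mo, 33, Argo, 25, Argo), (20, Mo, 33, Argo, 33, Nova), (20, Mo, 33, Argo, 39, Delta), (20, Pat, 25, Vega, 25, Argo), (20, Pat, 25, Vega, 33, Nova), (20, Pat, 25, Vega, 39, Delta), (30, Cal, 35, Nova, 27, Orion), (30, Cal, 35, Nova, 34, Delta), (30, Ivy, 5, Omega, 27, Orion), (30, Ivy, 5, Omega, 34, Delta), (30, Vic, 21, Omega, 27, Orion), (30, Vic, 21, Omega, 34, Delta), (30, Wes, 35, Omega, 27, Orion), (30, Wes, 35, Omega, 34, Delta)}
Selection aid < 21: {(20, Mo, 33, Argo, 25, Argo), (20, Mo, 33, Argo, 33, Nova), (20, Mo, 33, Argo, 39, Delta), (20, Pat, 25, Vega, 25, Argo), (20, Pat, 25, Vega, 33, Nova), (20, Pat, 25, Vega, 39, Delta)}
Projecting to title, sname, mid: {(Argo, Mo, 33), (Argo, Pat, 25), (Delta, Mo, 33), (Delta, Pat, 25), (Nova, Mo, 33), (Nova, Pat, 25)}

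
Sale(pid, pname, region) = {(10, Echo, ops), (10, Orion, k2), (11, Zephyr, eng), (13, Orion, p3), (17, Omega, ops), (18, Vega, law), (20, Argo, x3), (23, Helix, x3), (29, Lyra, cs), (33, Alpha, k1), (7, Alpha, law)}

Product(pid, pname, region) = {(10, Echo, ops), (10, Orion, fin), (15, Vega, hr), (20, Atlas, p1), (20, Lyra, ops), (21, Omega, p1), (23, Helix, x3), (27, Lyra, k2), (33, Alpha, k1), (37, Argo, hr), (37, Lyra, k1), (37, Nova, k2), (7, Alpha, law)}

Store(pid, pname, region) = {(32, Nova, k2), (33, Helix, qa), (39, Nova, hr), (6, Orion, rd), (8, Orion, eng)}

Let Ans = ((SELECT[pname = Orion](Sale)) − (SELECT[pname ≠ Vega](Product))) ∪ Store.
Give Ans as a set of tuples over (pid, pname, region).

{(10, Orion, k2), (13, Orion, p3), (32, Nova, k2), (33, Helix, qa), (39, Nova, hr), (6, Orion, rd), (8, Orion, eng)}

σ[pname = Orion]: keep tuples satisfying pname = Orion → {(10, Orion, k2), (13, Orion, p3)}
σ[pname ≠ Vega]: keep tuples satisfying pname ≠ Vega → {(10, Echo, ops), (10, Orion, fin), (20, Atlas, p1), (20, Lyra, ops), (21, Omega, p1), (23, Helix, x3), (27, Lyra, k2), (33, Alpha, k1), (37, Argo, hr), (37, Lyra, k1), (37, Nova, k2), (7, Alpha, law)}
Taking the difference: {(10, Orion, k2), (13, Orion, p3)}
Taking the union: {(10, Orion, k2), (13, Orion, p3), (32, Nova, k2), (33, Helix, qa), (39, Nova, hr), (6, Orion, rd), (8, Orion, eng)}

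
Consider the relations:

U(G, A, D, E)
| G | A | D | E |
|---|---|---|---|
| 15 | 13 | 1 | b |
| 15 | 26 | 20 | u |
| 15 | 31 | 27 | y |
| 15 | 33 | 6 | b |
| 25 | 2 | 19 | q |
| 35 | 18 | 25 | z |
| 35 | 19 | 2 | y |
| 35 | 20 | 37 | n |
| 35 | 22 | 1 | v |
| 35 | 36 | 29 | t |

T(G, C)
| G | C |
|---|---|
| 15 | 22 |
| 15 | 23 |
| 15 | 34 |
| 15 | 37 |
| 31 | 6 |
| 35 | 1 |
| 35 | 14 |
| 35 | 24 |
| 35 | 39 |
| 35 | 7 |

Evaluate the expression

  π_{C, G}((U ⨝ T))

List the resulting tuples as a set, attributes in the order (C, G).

Joining U and T on G yields {(15, 13, 1, b, 22), (15, 13, 1, b, 23), (15, 13, 1, b, 34), (15, 13, 1, b, 37), (15, 26, 20, u, 22), (15, 26, 20, u, 23), (15, 26, 20, u, 34), (15, 26, 20, u, 37), (15, 31, 27, y, 22), (15, 31, 27, y, 23), (15, 31, 27, y, 34), (15, 31, 27, y, 37), (15, 33, 6, b, 22), (15, 33, 6, b, 23), (15, 33, 6, b, 34), (15, 33, 6, b, 37), (35, 18, 25, z, 1), (35, 18, 25, z, 14), (35, 18, 25, z, 24), (35, 18, 25, z, 39), (35, 18, 25, z, 7), (35, 19, 2, y, 1), (35, 19, 2, y, 14), (35, 19, 2, y, 24), (35, 19, 2, y, 39), (35, 19, 2, y, 7), (35, 20, 37, n, 1), (35, 20, 37, n, 14), (35, 20, 37, n, 24), (35, 20, 37, n, 39), (35, 20, 37, n, 7), (35, 22, 1, v, 1), (35, 22, 1, v, 14), (35, 22, 1, v, 24), (35, 22, 1, v, 39), (35, 22, 1, v, 7), (35, 36, 29, t, 1), (35, 36, 29, t, 14), (35, 36, 29, t, 24), (35, 36, 29, t, 39), (35, 36, 29, t, 7)}.
Keep only column(s) C, G (32 duplicate(s) eliminated): {(1, 35), (14, 35), (22, 15), (23, 15), (24, 35), (34, 15), (37, 15), (39, 35), (7, 35)}

{(1, 35), (14, 35), (22, 15), (23, 15), (24, 35), (34, 15), (37, 15), (39, 35), (7, 35)}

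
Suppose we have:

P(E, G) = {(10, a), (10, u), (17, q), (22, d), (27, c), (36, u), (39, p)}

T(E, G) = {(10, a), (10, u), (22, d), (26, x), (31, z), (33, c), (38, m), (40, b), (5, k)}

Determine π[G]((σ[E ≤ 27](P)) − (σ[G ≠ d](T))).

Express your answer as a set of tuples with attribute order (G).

{c, d, q}

Selection E ≤ 27: {(10, a), (10, u), (17, q), (22, d), (27, c)}
Selection G ≠ d: {(10, a), (10, u), (26, x), (31, z), (33, c), (38, m), (40, b), (5, k)}
Taking the difference: {(17, q), (22, d), (27, c)}
π[G]: project onto (G) → {c, d, q}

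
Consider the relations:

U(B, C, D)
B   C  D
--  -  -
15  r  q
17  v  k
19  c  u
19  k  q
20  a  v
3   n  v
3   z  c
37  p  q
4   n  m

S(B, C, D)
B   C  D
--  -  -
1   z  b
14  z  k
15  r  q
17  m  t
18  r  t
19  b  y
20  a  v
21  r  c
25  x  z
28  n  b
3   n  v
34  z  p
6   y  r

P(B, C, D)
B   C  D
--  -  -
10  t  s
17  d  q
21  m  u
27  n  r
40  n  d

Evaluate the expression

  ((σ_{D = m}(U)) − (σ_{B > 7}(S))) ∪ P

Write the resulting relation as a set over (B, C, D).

σ[D = m]: keep tuples satisfying D = m → {(4, n, m)}
σ[B > 7]: keep tuples satisfying B > 7 → {(14, z, k), (15, r, q), (17, m, t), (18, r, t), (19, b, y), (20, a, v), (21, r, c), (25, x, z), (28, n, b), (34, z, p)}
Taking the difference: {(4, n, m)}
Taking the union: {(10, t, s), (17, d, q), (21, m, u), (27, n, r), (4, n, m), (40, n, d)}

{(10, t, s), (17, d, q), (21, m, u), (27, n, r), (4, n, m), (40, n, d)}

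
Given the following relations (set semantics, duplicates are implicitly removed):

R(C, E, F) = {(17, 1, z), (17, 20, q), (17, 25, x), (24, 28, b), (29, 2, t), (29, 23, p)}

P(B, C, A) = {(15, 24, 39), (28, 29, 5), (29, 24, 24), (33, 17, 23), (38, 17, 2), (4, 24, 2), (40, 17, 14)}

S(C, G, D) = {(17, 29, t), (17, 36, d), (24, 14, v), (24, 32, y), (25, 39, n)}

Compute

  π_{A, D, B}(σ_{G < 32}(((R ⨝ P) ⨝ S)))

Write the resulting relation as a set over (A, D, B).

{(14, t, 40), (2, t, 38), (2, v, 4), (23, t, 33), (24, v, 29), (39, v, 15)}

R ⋈ P (natural join on C): {(17, 1, z, 33, 23), (17, 1, z, 38, 2), (17, 1, z, 40, 14), (17, 20, q, 33, 23), (17, 20, q, 38, 2), (17, 20, q, 40, 14), (17, 25, x, 33, 23), (17, 25, x, 38, 2), (17, 25, x, 40, 14), (24, 28, b, 15, 39), (24, 28, b, 29, 24), (24, 28, b, 4, 2), (29, 2, t, 28, 5), (29, 23, p, 28, 5)}
(R ⨝ P) ⋈ S (natural join on C): {(17, 1, z, 33, 23, 29, t), (17, 1, z, 33, 23, 36, d), (17, 1, z, 38, 2, 29, t), (17, 1, z, 38, 2, 36, d), (17, 1, z, 40, 14, 29, t), (17, 1, z, 40, 14, 36, d), (17, 20, q, 33, 23, 29, t), (17, 20, q, 33, 23, 36, d), (17, 20, q, 38, 2, 29, t), (17, 20, q, 38, 2, 36, d), (17, 20, q, 40, 14, 29, t), (17, 20, q, 40, 14, 36, d), (17, 25, x, 33, 23, 29, t), (17, 25, x, 33, 23, 36, d), (17, 25, x, 38, 2, 29, t), (17, 25, x, 38, 2, 36, d), (17, 25, x, 40, 14, 29, t), (17, 25, x, 40, 14, 36, d), (24, 28, b, 15, 39, 14, v), (24, 28, b, 15, 39, 32, y), (24, 28, b, 29, 24, 14, v), (24, 28, b, 29, 24, 32, y), (24, 28, b, 4, 2, 14, v), (24, 28, b, 4, 2, 32, y)}
Selection G < 32: {(17, 1, z, 33, 23, 29, t), (17, 1, z, 38, 2, 29, t), (17, 1, z, 40, 14, 29, t), (17, 20, q, 33, 23, 29, t), (17, 20, q, 38, 2, 29, t), (17, 20, q, 40, 14, 29, t), (17, 25, x, 33, 23, 29, t), (17, 25, x, 38, 2, 29, t), (17, 25, x, 40, 14, 29, t), (24, 28, b, 15, 39, 14, v), (24, 28, b, 29, 24, 14, v), (24, 28, b, 4, 2, 14, v)}
π[A, D, B]: project onto (A, D, B) (6 duplicate(s) eliminated) → {(14, t, 40), (2, t, 38), (2, v, 4), (23, t, 33), (24, v, 29), (39, v, 15)}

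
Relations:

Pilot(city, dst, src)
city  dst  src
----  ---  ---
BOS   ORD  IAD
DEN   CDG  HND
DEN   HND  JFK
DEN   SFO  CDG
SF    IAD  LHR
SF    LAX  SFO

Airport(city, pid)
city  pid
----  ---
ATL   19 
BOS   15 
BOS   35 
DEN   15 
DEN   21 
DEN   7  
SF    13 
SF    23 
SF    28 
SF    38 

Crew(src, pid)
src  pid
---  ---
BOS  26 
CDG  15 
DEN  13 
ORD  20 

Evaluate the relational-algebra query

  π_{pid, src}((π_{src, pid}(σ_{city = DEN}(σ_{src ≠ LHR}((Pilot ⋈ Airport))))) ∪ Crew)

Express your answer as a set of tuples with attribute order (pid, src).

{(13, DEN), (15, CDG), (15, HND), (15, JFK), (20, ORD), (21, CDG), (21, HND), (21, JFK), (26, BOS), (7, CDG), (7, HND), (7, JFK)}

Joining Pilot and Airport on city yields {(BOS, ORD, IAD, 15), (BOS, ORD, IAD, 35), (DEN, CDG, HND, 15), (DEN, CDG, HND, 21), (DEN, CDG, HND, 7), (DEN, HND, JFK, 15), (DEN, HND, JFK, 21), (DEN, HND, JFK, 7), (DEN, SFO, CDG, 15), (DEN, SFO, CDG, 21), (DEN, SFO, CDG, 7), (SF, IAD, LHR, 13), (SF, IAD, LHR, 23), (SF, IAD, LHR, 28), (SF, IAD, LHR, 38), (SF, LAX, SFO, 13), (SF, LAX, SFO, 23), (SF, LAX, SFO, 28), (SF, LAX, SFO, 38)}.
Apply σ_{src ≠ LHR}; surviving tuples: {(BOS, ORD, IAD, 15), (BOS, ORD, IAD, 35), (DEN, CDG, HND, 15), (DEN, CDG, HND, 21), (DEN, CDG, HND, 7), (DEN, HND, JFK, 15), (DEN, HND, JFK, 21), (DEN, HND, JFK, 7), (DEN, SFO, CDG, 15), (DEN, SFO, CDG, 21), (DEN, SFO, CDG, 7), (SF, LAX, SFO, 13), (SF, LAX, SFO, 23), (SF, LAX, SFO, 28), (SF, LAX, SFO, 38)}
Apply σ_{city = DEN}; surviving tuples: {(DEN, CDG, HND, 15), (DEN, CDG, HND, 21), (DEN, CDG, HND, 7), (DEN, HND, JFK, 15), (DEN, HND, JFK, 21), (DEN, HND, JFK, 7), (DEN, SFO, CDG, 15), (DEN, SFO, CDG, 21), (DEN, SFO, CDG, 7)}
Projecting to src, pid: {(CDG, 15), (CDG, 21), (CDG, 7), (HND, 15), (HND, 21), (HND, 7), (JFK, 15), (JFK, 21), (JFK, 7)}
Taking the union: {(BOS, 26), (CDG, 15), (CDG, 21), (CDG, 7), (DEN, 13), (HND, 15), (HND, 21), (HND, 7), (JFK, 15), (JFK, 21), (JFK, 7), (ORD, 20)}
Projecting to pid, src: {(13, DEN), (15, CDG), (15, HND), (15, JFK), (20, ORD), (21, CDG), (21, HND), (21, JFK), (26, BOS), (7, CDG), (7, HND), (7, JFK)}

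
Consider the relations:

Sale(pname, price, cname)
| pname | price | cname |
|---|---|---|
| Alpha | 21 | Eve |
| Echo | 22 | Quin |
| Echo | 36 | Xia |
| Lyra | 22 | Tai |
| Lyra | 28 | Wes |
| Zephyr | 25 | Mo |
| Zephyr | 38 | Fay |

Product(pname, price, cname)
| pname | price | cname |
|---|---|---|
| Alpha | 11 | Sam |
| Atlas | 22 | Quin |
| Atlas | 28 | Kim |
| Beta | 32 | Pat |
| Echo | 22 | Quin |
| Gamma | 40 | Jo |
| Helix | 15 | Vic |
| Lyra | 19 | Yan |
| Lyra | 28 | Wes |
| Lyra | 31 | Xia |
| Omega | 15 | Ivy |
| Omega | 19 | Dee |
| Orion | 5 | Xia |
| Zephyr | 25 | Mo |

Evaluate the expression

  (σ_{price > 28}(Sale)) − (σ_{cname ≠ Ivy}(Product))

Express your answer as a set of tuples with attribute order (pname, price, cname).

Apply σ_{price > 28}; surviving tuples: {(Echo, 36, Xia), (Zephyr, 38, Fay)}
Apply σ_{cname ≠ Ivy}; surviving tuples: {(Alpha, 11, Sam), (Atlas, 22, Quin), (Atlas, 28, Kim), (Beta, 32, Pat), (Echo, 22, Quin), (Gamma, 40, Jo), (Helix, 15, Vic), (Lyra, 19, Yan), (Lyra, 28, Wes), (Lyra, 31, Xia), (Omega, 19, Dee), (Orion, 5, Xia), (Zephyr, 25, Mo)}
Difference: {(Echo, 36, Xia), (Zephyr, 38, Fay)} with {(Alpha, 11, Sam), (Atlas, 22, Quin), (Atlas, 28, Kim), (Beta, 32, Pat), (Echo, 22, Quin), (Gamma, 40, Jo), (Helix, 15, Vic), (Lyra, 19, Yan), (Lyra, 28, Wes), (Lyra, 31, Xia), (Omega, 19, Dee), (Orion, 5, Xia), (Zephyr, 25, Mo)} → {(Echo, 36, Xia), (Zephyr, 38, Fay)}

{(Echo, 36, Xia), (Zephyr, 38, Fay)}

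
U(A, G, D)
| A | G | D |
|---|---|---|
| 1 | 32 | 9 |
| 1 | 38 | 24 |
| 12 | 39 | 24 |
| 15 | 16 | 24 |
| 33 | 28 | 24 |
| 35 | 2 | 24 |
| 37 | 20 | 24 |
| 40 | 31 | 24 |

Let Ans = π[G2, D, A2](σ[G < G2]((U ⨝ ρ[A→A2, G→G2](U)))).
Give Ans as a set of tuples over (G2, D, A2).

ρ[A→A2, G→G2]: schema becomes (A2, G2, D); tuples unchanged.
Natural join on D: {(1, 32, 9, 1, 32), (1, 38, 24, 1, 38), (1, 38, 24, 12, 39), (1, 38, 24, 15, 16), (1, 38, 24, 33, 28), (1, 38, 24, 35, 2), (1, 38, 24, 37, 20), (1, 38, 24, 40, 31), (12, 39, 24, 1, 38), (12, 39, 24, 12, 39), (12, 39, 24, 15, 16), (12, 39, 24, 33, 28), (12, 39, 24, 35, 2), (12, 39, 24, 37, 20), (12, 39, 24, 40, 31), (15, 16, 24, 1, 38), (15, 16, 24, 12, 39), (15, 16, 24, 15, 16), (15, 16, 24, 33, 28), (15, 16, 24, 35, 2), (15, 16, 24, 37, 20), (15, 16, 24, 40, 31), (33, 28, 24, 1, 38), (33, 28, 24, 12, 39), (33, 28, 24, 15, 16), (33, 28, 24, 33, 28), (33, 28, 24, 35, 2), (33, 28, 24, 37, 20), (33, 28, 24, 40, 31), (35, 2, 24, 1, 38), (35, 2, 24, 12, 39), (35, 2, 24, 15, 16), (35, 2, 24, 33, 28), (35, 2, 24, 35, 2), (35, 2, 24, 37, 20), (35, 2, 24, 40, 31), (37, 20, 24, 1, 38), (37, 20, 24, 12, 39), (37, 20, 24, 15, 16), (37, 20, 24, 33, 28), (37, 20, 24, 35, 2), (37, 20, 24, 37, 20), (37, 20, 24, 40, 31), (40, 31, 24, 1, 38), (40, 31, 24, 12, 39), (40, 31, 24, 15, 16), (40, 31, 24, 33, 28), (40, 31, 24, 35, 2), (40, 31, 24, 37, 20), (40, 31, 24, 40, 31)}
Filtering on G < G2 leaves {(1, 38, 24, 12, 39), (15, 16, 24, 1, 38), (15, 16, 24, 12, 39), (15, 16, 24, 33, 28), (15, 16, 24, 37, 20), (15, 16, 24, 40, 31), (33, 28, 24, 1, 38), (33, 28, 24, 12, 39), (33, 28, 24, 40, 31), (35, 2, 24, 1, 38), (35, 2, 24, 12, 39), (35, 2, 24, 15, 16), (35, 2, 24, 33, 28), (35, 2, 24, 37, 20), (35, 2, 24, 40, 31), (37, 20, 24, 1, 38), (37, 20, 24, 12, 39), (37, 20, 24, 33, 28), (37, 20, 24, 40, 31), (40, 31, 24, 1, 38), (40, 31, 24, 12, 39)}.
π_{G2, D, A2} gives {(16, 24, 15), (20, 24, 37), (28, 24, 33), (31, 24, 40), (38, 24, 1), (39, 24, 12)} (15 duplicate(s) eliminated).

{(16, 24, 15), (20, 24, 37), (28, 24, 33), (31, 24, 40), (38, 24, 1), (39, 24, 12)}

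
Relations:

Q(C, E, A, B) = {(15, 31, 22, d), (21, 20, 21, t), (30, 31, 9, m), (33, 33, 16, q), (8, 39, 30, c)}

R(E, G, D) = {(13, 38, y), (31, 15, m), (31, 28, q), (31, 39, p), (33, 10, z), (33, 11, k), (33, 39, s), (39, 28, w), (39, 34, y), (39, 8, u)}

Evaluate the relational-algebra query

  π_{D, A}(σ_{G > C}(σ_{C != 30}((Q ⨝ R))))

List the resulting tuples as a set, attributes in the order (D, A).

{(p, 22), (q, 22), (s, 16), (w, 30), (y, 30)}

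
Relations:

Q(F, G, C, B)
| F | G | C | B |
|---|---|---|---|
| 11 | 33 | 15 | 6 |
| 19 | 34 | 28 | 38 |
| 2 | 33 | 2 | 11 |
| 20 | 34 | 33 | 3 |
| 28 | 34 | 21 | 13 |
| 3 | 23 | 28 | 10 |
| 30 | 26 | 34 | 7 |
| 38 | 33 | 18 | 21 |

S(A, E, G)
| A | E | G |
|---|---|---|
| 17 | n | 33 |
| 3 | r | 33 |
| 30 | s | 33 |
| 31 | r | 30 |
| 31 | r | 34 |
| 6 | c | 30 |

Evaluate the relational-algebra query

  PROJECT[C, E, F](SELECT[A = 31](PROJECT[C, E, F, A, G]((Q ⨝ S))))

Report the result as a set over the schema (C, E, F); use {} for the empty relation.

Q ⋈ S (natural join on G): {(11, 33, 15, 6, 17, n), (11, 33, 15, 6, 3, r), (11, 33, 15, 6, 30, s), (19, 34, 28, 38, 31, r), (2, 33, 2, 11, 17, n), (2, 33, 2, 11, 3, r), (2, 33, 2, 11, 30, s), (20, 34, 33, 3, 31, r), (28, 34, 21, 13, 31, r), (38, 33, 18, 21, 17, n), (38, 33, 18, 21, 3, r), (38, 33, 18, 21, 30, s)}
π_{C, E, F, A, G} gives {(15, n, 11, 17, 33), (15, r, 11, 3, 33), (15, s, 11, 30, 33), (18, n, 38, 17, 33), (18, r, 38, 3, 33), (18, s, 38, 30, 33), (2, n, 2, 17, 33), (2, r, 2, 3, 33), (2, s, 2, 30, 33), (21, r, 28, 31, 34), (28, r, 19, 31, 34), (33, r, 20, 31, 34)}.
Selection A = 31: {(21, r, 28, 31, 34), (28, r, 19, 31, 34), (33, r, 20, 31, 34)}
π_{C, E, F} gives {(21, r, 28), (28, r, 19), (33, r, 20)}.

{(21, r, 28), (28, r, 19), (33, r, 20)}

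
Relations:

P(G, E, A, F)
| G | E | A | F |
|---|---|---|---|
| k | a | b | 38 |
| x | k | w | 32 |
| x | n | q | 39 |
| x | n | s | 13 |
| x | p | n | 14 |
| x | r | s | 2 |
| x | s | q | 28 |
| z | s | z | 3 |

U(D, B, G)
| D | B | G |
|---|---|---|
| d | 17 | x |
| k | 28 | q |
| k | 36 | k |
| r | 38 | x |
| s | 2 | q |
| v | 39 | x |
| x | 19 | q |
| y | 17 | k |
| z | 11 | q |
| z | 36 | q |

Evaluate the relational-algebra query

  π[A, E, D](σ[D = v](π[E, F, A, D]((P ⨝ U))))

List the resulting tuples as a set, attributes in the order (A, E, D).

{(n, p, v), (q, n, v), (q, s, v), (s, n, v), (s, r, v), (w, k, v)}

Joining P and U on G yields {(k, a, b, 38, k, 36), (k, a, b, 38, y, 17), (x, k, w, 32, d, 17), (x, k, w, 32, r, 38), (x, k, w, 32, v, 39), (x, n, q, 39, d, 17), (x, n, q, 39, r, 38), (x, n, q, 39, v, 39), (x, n, s, 13, d, 17), (x, n, s, 13, r, 38), (x, n, s, 13, v, 39), (x, p, n, 14, d, 17), (x, p, n, 14, r, 38), (x, p, n, 14, v, 39), (x, r, s, 2, d, 17), (x, r, s, 2, r, 38), (x, r, s, 2, v, 39), (x, s, q, 28, d, 17), (x, s, q, 28, r, 38), (x, s, q, 28, v, 39)}.
Keep only column(s) E, F, A, D: {(a, 38, b, k), (a, 38, b, y), (k, 32, w, d), (k, 32, w, r), (k, 32, w, v), (n, 13, s, d), (n, 13, s, r), (n, 13, s, v), (n, 39, q, d), (n, 39, q, r), (n, 39, q, v), (p, 14, n, d), (p, 14, n, r), (p, 14, n, v), (r, 2, s, d), (r, 2, s, r), (r, 2, s, v), (s, 28, q, d), (s, 28, q, r), (s, 28, q, v)}
Filtering on D = v leaves {(k, 32, w, v), (n, 13, s, v), (n, 39, q, v), (p, 14, n, v), (r, 2, s, v), (s, 28, q, v)}.
Keep only column(s) A, E, D: {(n, p, v), (q, n, v), (q, s, v), (s, n, v), (s, r, v), (w, k, v)}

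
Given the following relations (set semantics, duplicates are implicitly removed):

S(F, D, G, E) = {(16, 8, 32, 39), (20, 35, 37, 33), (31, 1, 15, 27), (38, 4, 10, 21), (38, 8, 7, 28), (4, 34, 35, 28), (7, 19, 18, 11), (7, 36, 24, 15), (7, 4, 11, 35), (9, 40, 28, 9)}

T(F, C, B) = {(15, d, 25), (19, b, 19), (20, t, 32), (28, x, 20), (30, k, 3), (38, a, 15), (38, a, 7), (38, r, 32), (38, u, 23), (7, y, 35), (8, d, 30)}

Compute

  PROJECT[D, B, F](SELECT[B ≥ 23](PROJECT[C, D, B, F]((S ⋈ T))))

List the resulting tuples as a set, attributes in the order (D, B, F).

{(19, 35, 7), (35, 32, 20), (36, 35, 7), (4, 23, 38), (4, 32, 38), (4, 35, 7), (8, 23, 38), (8, 32, 38)}

Joining S and T on F yields {(20, 35, 37, 33, t, 32), (38, 4, 10, 21, a, 15), (38, 4, 10, 21, a, 7), (38, 4, 10, 21, r, 32), (38, 4, 10, 21, u, 23), (38, 8, 7, 28, a, 15), (38, 8, 7, 28, a, 7), (38, 8, 7, 28, r, 32), (38, 8, 7, 28, u, 23), (7, 19, 18, 11, y, 35), (7, 36, 24, 15, y, 35), (7, 4, 11, 35, y, 35)}.
π_{C, D, B, F} gives {(a, 4, 15, 38), (a, 4, 7, 38), (a, 8, 15, 38), (a, 8, 7, 38), (r, 4, 32, 38), (r, 8, 32, 38), (t, 35, 32, 20), (u, 4, 23, 38), (u, 8, 23, 38), (y, 19, 35, 7), (y, 36, 35, 7), (y, 4, 35, 7)}.
σ[B ≥ 23]: keep tuples satisfying B ≥ 23 → {(r, 4, 32, 38), (r, 8, 32, 38), (t, 35, 32, 20), (u, 4, 23, 38), (u, 8, 23, 38), (y, 19, 35, 7), (y, 36, 35, 7), (y, 4, 35, 7)}
π_{D, B, F} gives {(19, 35, 7), (35, 32, 20), (36, 35, 7), (4, 23, 38), (4, 32, 38), (4, 35, 7), (8, 23, 38), (8, 32, 38)}.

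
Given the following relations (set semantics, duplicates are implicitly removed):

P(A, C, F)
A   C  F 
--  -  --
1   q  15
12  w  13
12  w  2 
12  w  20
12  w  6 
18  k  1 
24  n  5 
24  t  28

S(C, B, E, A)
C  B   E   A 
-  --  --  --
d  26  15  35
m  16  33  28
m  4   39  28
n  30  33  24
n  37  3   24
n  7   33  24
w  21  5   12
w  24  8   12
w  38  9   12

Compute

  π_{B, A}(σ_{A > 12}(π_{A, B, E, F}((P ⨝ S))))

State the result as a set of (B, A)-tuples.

Joining P and S on A, C yields {(12, w, 13, 21, 5), (12, w, 13, 24, 8), (12, w, 13, 38, 9), (12, w, 2, 21, 5), (12, w, 2, 24, 8), (12, w, 2, 38, 9), (12, w, 20, 21, 5), (12, w, 20, 24, 8), (12, w, 20, 38, 9), (12, w, 6, 21, 5), (12, w, 6, 24, 8), (12, w, 6, 38, 9), (24, n, 5, 30, 33), (24, n, 5, 37, 3), (24, n, 5, 7, 33)}.
π_{A, B, E, F} gives {(12, 21, 5, 13), (12, 21, 5, 2), (12, 21, 5, 20), (12, 21, 5, 6), (12, 24, 8, 13), (12, 24, 8, 2), (12, 24, 8, 20), (12, 24, 8, 6), (12, 38, 9, 13), (12, 38, 9, 2), (12, 38, 9, 20), (12, 38, 9, 6), (24, 30, 33, 5), (24, 37, 3, 5), (24, 7, 33, 5)}.
Selection A > 12: {(24, 30, 33, 5), (24, 37, 3, 5), (24, 7, 33, 5)}
π_{B, A} gives {(30, 24), (37, 24), (7, 24)}.

{(30, 24), (37, 24), (7, 24)}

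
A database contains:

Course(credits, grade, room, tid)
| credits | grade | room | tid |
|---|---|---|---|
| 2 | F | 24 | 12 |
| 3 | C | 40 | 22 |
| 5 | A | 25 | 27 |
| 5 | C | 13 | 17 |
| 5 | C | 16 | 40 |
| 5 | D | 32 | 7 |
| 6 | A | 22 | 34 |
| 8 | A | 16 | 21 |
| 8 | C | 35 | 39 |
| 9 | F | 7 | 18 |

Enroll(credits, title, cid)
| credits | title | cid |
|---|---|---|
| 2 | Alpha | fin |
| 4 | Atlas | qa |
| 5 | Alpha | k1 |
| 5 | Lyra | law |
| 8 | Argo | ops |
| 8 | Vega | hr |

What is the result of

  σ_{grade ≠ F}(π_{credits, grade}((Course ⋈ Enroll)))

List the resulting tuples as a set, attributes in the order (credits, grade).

{(5, A), (5, C), (5, D), (8, A), (8, C)}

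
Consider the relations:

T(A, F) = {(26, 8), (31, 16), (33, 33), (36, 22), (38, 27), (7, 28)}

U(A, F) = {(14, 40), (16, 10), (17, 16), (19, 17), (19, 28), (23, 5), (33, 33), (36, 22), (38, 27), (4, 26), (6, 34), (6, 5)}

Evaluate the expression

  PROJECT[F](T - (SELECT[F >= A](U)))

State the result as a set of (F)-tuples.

σ[F >= A]: keep tuples satisfying F >= A → {(14, 40), (19, 28), (33, 33), (4, 26), (6, 34)}
Set difference of the two operands is {(26, 8), (31, 16), (36, 22), (38, 27), (7, 28)}.
π[F]: project onto (F) → {16, 22, 27, 28, 8}

{16, 22, 27, 28, 8}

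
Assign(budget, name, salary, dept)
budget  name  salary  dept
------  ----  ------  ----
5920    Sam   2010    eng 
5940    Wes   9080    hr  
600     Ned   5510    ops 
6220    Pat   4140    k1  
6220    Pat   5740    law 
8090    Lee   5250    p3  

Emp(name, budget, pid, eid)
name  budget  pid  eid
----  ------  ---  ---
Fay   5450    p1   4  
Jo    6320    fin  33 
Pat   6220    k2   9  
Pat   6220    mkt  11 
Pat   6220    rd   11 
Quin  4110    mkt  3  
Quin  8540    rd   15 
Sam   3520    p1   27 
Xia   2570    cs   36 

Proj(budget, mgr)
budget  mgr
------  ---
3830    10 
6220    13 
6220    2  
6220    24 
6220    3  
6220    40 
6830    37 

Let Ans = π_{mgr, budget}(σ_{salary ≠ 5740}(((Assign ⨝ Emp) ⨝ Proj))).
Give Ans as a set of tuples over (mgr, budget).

{(13, 6220), (2, 6220), (24, 6220), (3, 6220), (40, 6220)}

Natural join on budget, name: {(6220, Pat, 4140, k1, k2, 9), (6220, Pat, 4140, k1, mkt, 11), (6220, Pat, 4140, k1, rd, 11), (6220, Pat, 5740, law, k2, 9), (6220, Pat, 5740, law, mkt, 11), (6220, Pat, 5740, law, rd, 11)}
Natural join on budget: {(6220, Pat, 4140, k1, k2, 9, 13), (6220, Pat, 4140, k1, k2, 9, 2), (6220, Pat, 4140, k1, k2, 9, 24), (6220, Pat, 4140, k1, k2, 9, 3), (6220, Pat, 4140, k1, k2, 9, 40), (6220, Pat, 4140, k1, mkt, 11, 13), (6220, Pat, 4140, k1, mkt, 11, 2), (6220, Pat, 4140, k1, mkt, 11, 24), (6220, Pat, 4140, k1, mkt, 11, 3), (6220, Pat, 4140, k1, mkt, 11, 40), (6220, Pat, 4140, k1, rd, 11, 13), (6220, Pat, 4140, k1, rd, 11, 2), (6220, Pat, 4140, k1, rd, 11, 24), (6220, Pat, 4140, k1, rd, 11, 3), (6220, Pat, 4140, k1, rd, 11, 40), (6220, Pat, 5740, law, k2, 9, 13), (6220, Pat, 5740, law, k2, 9, 2), (6220, Pat, 5740, law, k2, 9, 24), (6220, Pat, 5740, law, k2, 9, 3), (6220, Pat, 5740, law, k2, 9, 40), (6220, Pat, 5740, law, mkt, 11, 13), (6220, Pat, 5740, law, mkt, 11, 2), (6220, Pat, 5740, law, mkt, 11, 24), (6220, Pat, 5740, law, mkt, 11, 3), (6220, Pat, 5740, law, mkt, 11, 40), (6220, Pat, 5740, law, rd, 11, 13), (6220, Pat, 5740, law, rd, 11, 2), (6220, Pat, 5740, law, rd, 11, 24), (6220, Pat, 5740, law, rd, 11, 3), (6220, Pat, 5740, law, rd, 11, 40)}
Apply σ_{salary ≠ 5740}; surviving tuples: {(6220, Pat, 4140, k1, k2, 9, 13), (6220, Pat, 4140, k1, k2, 9, 2), (6220, Pat, 4140, k1, k2, 9, 24), (6220, Pat, 4140, k1, k2, 9, 3), (6220, Pat, 4140, k1, k2, 9, 40), (6220, Pat, 4140, k1, mkt, 11, 13), (6220, Pat, 4140, k1, mkt, 11, 2), (6220, Pat, 4140, k1, mkt, 11, 24), (6220, Pat, 4140, k1, mkt, 11, 3), (6220, Pat, 4140, k1, mkt, 11, 40), (6220, Pat, 4140, k1, rd, 11, 13), (6220, Pat, 4140, k1, rd, 11, 2), (6220, Pat, 4140, k1, rd, 11, 24), (6220, Pat, 4140, k1, rd, 11, 3), (6220, Pat, 4140, k1, rd, 11, 40)}
π_{mgr, budget} gives {(13, 6220), (2, 6220), (24, 6220), (3, 6220), (40, 6220)} (10 duplicate(s) eliminated).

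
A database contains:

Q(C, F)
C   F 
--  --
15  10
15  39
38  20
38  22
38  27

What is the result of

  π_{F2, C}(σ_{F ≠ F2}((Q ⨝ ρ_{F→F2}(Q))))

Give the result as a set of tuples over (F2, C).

ρ[F→F2]: schema becomes (C, F2); tuples unchanged.
Natural join on C: {(15, 10, 10), (15, 10, 39), (15, 39, 10), (15, 39, 39), (38, 20, 20), (38, 20, 22), (38, 20, 27), (38, 22, 20), (38, 22, 22), (38, 22, 27), (38, 27, 20), (38, 27, 22), (38, 27, 27)}
Filtering on F ≠ F2 leaves {(15, 10, 39), (15, 39, 10), (38, 20, 22), (38, 20, 27), (38, 22, 20), (38, 22, 27), (38, 27, 20), (38, 27, 22)}.
Projecting to F2, C (3 duplicate(s) eliminated): {(10, 15), (20, 38), (22, 38), (27, 38), (39, 15)}

{(10, 15), (20, 38), (22, 38), (27, 38), (39, 15)}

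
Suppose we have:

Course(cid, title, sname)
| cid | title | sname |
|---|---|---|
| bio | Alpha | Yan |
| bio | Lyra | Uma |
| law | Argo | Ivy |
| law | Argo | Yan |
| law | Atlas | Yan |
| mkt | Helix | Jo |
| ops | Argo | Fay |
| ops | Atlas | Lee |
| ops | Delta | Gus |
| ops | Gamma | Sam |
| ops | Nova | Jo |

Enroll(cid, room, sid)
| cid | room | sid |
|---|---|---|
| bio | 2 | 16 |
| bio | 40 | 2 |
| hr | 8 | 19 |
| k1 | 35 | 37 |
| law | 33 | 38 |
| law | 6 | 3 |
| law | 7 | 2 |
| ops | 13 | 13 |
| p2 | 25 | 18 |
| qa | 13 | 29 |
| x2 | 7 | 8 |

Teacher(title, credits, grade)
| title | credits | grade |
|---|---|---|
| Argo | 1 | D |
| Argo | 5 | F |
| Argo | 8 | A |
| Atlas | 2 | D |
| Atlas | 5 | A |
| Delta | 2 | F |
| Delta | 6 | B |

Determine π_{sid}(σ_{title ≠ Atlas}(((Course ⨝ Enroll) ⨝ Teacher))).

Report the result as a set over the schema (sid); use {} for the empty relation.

{13, 2, 3, 38}

Course ⋈ Enroll (natural join on cid): {(bio, Alpha, Yan, 2, 16), (bio, Alpha, Yan, 40, 2), (bio, Lyra, Uma, 2, 16), (bio, Lyra, Uma, 40, 2), (law, Argo, Ivy, 33, 38), (law, Argo, Ivy, 6, 3), (law, Argo, Ivy, 7, 2), (law, Argo, Yan, 33, 38), (law, Argo, Yan, 6, 3), (law, Argo, Yan, 7, 2), (law, Atlas, Yan, 33, 38), (law, Atlas, Yan, 6, 3), (law, Atlas, Yan, 7, 2), (ops, Argo, Fay, 13, 13), (ops, Atlas, Lee, 13, 13), (ops, Delta, Gus, 13, 13), (ops, Gamma, Sam, 13, 13), (ops, Nova, Jo, 13, 13)}
(Course ⨝ Enroll) ⋈ Teacher (natural join on title): {(law, Argo, Ivy, 33, 38, 1, D), (law, Argo, Ivy, 33, 38, 5, F), (law, Argo, Ivy, 33, 38, 8, A), (law, Argo, Ivy, 6, 3, 1, D), (law, Argo, Ivy, 6, 3, 5, F), (law, Argo, Ivy, 6, 3, 8, A), (law, Argo, Ivy, 7, 2, 1, D), (law, Argo, Ivy, 7, 2, 5, F), (law, Argo, Ivy, 7, 2, 8, A), (law, Argo, Yan, 33, 38, 1, D), (law, Argo, Yan, 33, 38, 5, F), (law, Argo, Yan, 33, 38, 8, A), (law, Argo, Yan, 6, 3, 1, D), (law, Argo, Yan, 6, 3, 5, F), (law, Argo, Yan, 6, 3, 8, A), (law, Argo, Yan, 7, 2, 1, D), (law, Argo, Yan, 7, 2, 5, F), (law, Argo, Yan, 7, 2, 8, A), (law, Atlas, Yan, 33, 38, 2, D), (law, Atlas, Yan, 33, 38, 5, A), (law, Atlas, Yan, 6, 3, 2, D), (law, Atlas, Yan, 6, 3, 5, A), (law, Atlas, Yan, 7, 2, 2, D), (law, Atlas, Yan, 7, 2, 5, A), (ops, Argo, Fay, 13, 13, 1, D), (ops, Argo, Fay, 13, 13, 5, F), (ops, Argo, Fay, 13, 13, 8, A), (ops, Atlas, Lee, 13, 13, 2, D), (ops, Atlas, Lee, 13, 13, 5, A), (ops, Delta, Gus, 13, 13, 2, F), (ops, Delta, Gus, 13, 13, 6, B)}
Apply σ_{title ≠ Atlas}; surviving tuples: {(law, Argo, Ivy, 33, 38, 1, D), (law, Argo, Ivy, 33, 38, 5, F), (law, Argo, Ivy, 33, 38, 8, A), (law, Argo, Ivy, 6, 3, 1, D), (law, Argo, Ivy, 6, 3, 5, F), (law, Argo, Ivy, 6, 3, 8, A), (law, Argo, Ivy, 7, 2, 1, D), (law, Argo, Ivy, 7, 2, 5, F), (law, Argo, Ivy, 7, 2, 8, A), (law, Argo, Yan, 33, 38, 1, D), (law, Argo, Yan, 33, 38, 5, F), (law, Argo, Yan, 33, 38, 8, A), (law, Argo, Yan, 6, 3, 1, D), (law, Argo, Yan, 6, 3, 5, F), (law, Argo, Yan, 6, 3, 8, A), (law, Argo, Yan, 7, 2, 1, D), (law, Argo, Yan, 7, 2, 5, F), (law, Argo, Yan, 7, 2, 8, A), (ops, Argo, Fay, 13, 13, 1, D), (ops, Argo, Fay, 13, 13, 5, F), (ops, Argo, Fay, 13, 13, 8, A), (ops, Delta, Gus, 13, 13, 2, F), (ops, Delta, Gus, 13, 13, 6, B)}
Keep only column(s) sid (19 duplicate(s) eliminated): {13, 2, 3, 38}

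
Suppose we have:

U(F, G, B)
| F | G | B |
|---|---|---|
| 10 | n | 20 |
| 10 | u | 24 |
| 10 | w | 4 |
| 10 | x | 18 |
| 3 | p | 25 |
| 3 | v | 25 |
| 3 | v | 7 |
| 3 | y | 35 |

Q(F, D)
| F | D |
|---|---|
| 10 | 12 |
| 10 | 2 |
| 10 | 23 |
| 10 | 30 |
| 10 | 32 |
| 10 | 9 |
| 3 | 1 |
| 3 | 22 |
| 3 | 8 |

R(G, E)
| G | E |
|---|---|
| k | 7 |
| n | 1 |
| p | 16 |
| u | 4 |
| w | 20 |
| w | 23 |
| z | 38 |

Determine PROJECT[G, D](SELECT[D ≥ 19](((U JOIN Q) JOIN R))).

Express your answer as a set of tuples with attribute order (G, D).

U ⋈ Q (natural join on F): {(10, n, 20, 12), (10, n, 20, 2), (10, n, 20, 23), (10, n, 20, 30), (10, n, 20, 32), (10, n, 20, 9), (10, u, 24, 12), (10, u, 24, 2), (10, u, 24, 23), (10, u, 24, 30), (10, u, 24, 32), (10, u, 24, 9), (10, w, 4, 12), (10, w, 4, 2), (10, w, 4, 23), (10, w, 4, 30), (10, w, 4, 32), (10, w, 4, 9), (10, x, 18, 12), (10, x, 18, 2), (10, x, 18, 23), (10, x, 18, 30), (10, x, 18, 32), (10, x, 18, 9), (3, p, 25, 1), (3, p, 25, 22), (3, p, 25, 8), (3, v, 25, 1), (3, v, 25, 22), (3, v, 25, 8), (3, v, 7, 1), (3, v, 7, 22), (3, v, 7, 8), (3, y, 35, 1), (3, y, 35, 22), (3, y, 35, 8)}
(U JOIN Q) ⋈ R (natural join on G): {(10, n, 20, 12, 1), (10, n, 20, 2, 1), (10, n, 20, 23, 1), (10, n, 20, 30, 1), (10, n, 20, 32, 1), (10, n, 20, 9, 1), (10, u, 24, 12, 4), (10, u, 24, 2, 4), (10, u, 24, 23, 4), (10, u, 24, 30, 4), (10, u, 24, 32, 4), (10, u, 24, 9, 4), (10, w, 4, 12, 20), (10, w, 4, 12, 23), (10, w, 4, 2, 20), (10, w, 4, 2, 23), (10, w, 4, 23, 20), (10, w, 4, 23, 23), (10, w, 4, 30, 20), (10, w, 4, 30, 23), (10, w, 4, 32, 20), (10, w, 4, 32, 23), (10, w, 4, 9, 20), (10, w, 4, 9, 23), (3, p, 25, 1, 16), (3, p, 25, 22, 16), (3, p, 25, 8, 16)}
σ[D ≥ 19]: keep tuples satisfying D ≥ 19 → {(10, n, 20, 23, 1), (10, n, 20, 30, 1), (10, n, 20, 32, 1), (10, u, 24, 23, 4), (10, u, 24, 30, 4), (10, u, 24, 32, 4), (10, w, 4, 23, 20), (10, w, 4, 23, 23), (10, w, 4, 30, 20), (10, w, 4, 30, 23), (10, w, 4, 32, 20), (10, w, 4, 32, 23), (3, p, 25, 22, 16)}
Keep only column(s) G, D (3 duplicate(s) eliminated): {(n, 23), (n, 30), (n, 32), (p, 22), (u, 23), (u, 30), (u, 32), (w, 23), (w, 30), (w, 32)}

{(n, 23), (n, 30), (n, 32), (p, 22), (u, 23), (u, 30), (u, 32), (w, 23), (w, 30), (w, 32)}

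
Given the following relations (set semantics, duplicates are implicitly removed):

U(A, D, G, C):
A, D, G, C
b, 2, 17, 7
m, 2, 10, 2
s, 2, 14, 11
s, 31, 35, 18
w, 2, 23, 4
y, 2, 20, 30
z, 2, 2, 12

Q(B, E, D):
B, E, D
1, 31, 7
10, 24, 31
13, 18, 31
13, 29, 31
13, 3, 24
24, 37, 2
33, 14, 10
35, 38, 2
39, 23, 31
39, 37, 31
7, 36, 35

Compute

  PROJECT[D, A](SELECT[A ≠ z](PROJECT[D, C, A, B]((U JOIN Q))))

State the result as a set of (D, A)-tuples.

Natural join on D: {(b, 2, 17, 7, 24, 37), (b, 2, 17, 7, 35, 38), (m, 2, 10, 2, 24, 37), (m, 2, 10, 2, 35, 38), (s, 2, 14, 11, 24, 37), (s, 2, 14, 11, 35, 38), (s, 31, 35, 18, 10, 24), (s, 31, 35, 18, 13, 18), (s, 31, 35, 18, 13, 29), (s, 31, 35, 18, 39, 23), (s, 31, 35, 18, 39, 37), (w, 2, 23, 4, 24, 37), (w, 2, 23, 4, 35, 38), (y, 2, 20, 30, 24, 37), (y, 2, 20, 30, 35, 38), (z, 2, 2, 12, 24, 37), (z, 2, 2, 12, 35, 38)}
Keep only column(s) D, C, A, B (2 duplicate(s) eliminated): {(2, 11, s, 24), (2, 11, s, 35), (2, 12, z, 24), (2, 12, z, 35), (2, 2, m, 24), (2, 2, m, 35), (2, 30, y, 24), (2, 30, y, 35), (2, 4, w, 24), (2, 4, w, 35), (2, 7, b, 24), (2, 7, b, 35), (31, 18, s, 10), (31, 18, s, 13), (31, 18, s, 39)}
Apply σ_{A ≠ z}; surviving tuples: {(2, 11, s, 24), (2, 11, s, 35), (2, 2, m, 24), (2, 2, m, 35), (2, 30, y, 24), (2, 30, y, 35), (2, 4, w, 24), (2, 4, w, 35), (2, 7, b, 24), (2, 7, b, 35), (31, 18, s, 10), (31, 18, s, 13), (31, 18, s, 39)}
Keep only column(s) D, A (7 duplicate(s) eliminated): {(2, b), (2, m), (2, s), (2, w), (2, y), (31, s)}

{(2, b), (2, m), (2, s), (2, w), (2, y), (31, s)}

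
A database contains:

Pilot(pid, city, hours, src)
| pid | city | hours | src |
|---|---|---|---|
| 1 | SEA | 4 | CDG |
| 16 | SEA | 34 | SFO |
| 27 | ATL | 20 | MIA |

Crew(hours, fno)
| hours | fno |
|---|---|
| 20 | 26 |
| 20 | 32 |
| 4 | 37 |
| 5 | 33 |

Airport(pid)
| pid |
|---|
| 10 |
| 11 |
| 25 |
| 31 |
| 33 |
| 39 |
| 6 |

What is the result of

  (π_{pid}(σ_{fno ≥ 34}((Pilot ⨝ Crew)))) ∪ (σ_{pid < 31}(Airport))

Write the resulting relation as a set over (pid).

{1, 10, 11, 25, 6}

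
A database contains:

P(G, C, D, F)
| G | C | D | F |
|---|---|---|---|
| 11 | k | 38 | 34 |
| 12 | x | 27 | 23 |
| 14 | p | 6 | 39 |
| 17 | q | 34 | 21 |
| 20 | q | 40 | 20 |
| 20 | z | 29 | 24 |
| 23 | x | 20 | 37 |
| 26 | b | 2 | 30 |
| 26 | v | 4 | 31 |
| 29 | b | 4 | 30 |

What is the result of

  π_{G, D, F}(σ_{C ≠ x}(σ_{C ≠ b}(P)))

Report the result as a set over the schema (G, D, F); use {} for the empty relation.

Selection C ≠ b: {(11, k, 38, 34), (12, x, 27, 23), (14, p, 6, 39), (17, q, 34, 21), (20, q, 40, 20), (20, z, 29, 24), (23, x, 20, 37), (26, v, 4, 31)}
Selection C ≠ x: {(11, k, 38, 34), (14, p, 6, 39), (17, q, 34, 21), (20, q, 40, 20), (20, z, 29, 24), (26, v, 4, 31)}
π[G, D, F]: project onto (G, D, F) → {(11, 38, 34), (14, 6, 39), (17, 34, 21), (20, 29, 24), (20, 40, 20), (26, 4, 31)}

{(11, 38, 34), (14, 6, 39), (17, 34, 21), (20, 29, 24), (20, 40, 20), (26, 4, 31)}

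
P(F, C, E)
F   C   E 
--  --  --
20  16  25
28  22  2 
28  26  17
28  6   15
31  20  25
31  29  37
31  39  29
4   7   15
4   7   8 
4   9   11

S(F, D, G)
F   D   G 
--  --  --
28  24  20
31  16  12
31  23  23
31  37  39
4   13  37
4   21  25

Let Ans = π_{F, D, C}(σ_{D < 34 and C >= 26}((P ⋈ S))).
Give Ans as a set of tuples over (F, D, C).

Natural join on F: {(28, 22, 2, 24, 20), (28, 26, 17, 24, 20), (28, 6, 15, 24, 20), (31, 20, 25, 16, 12), (31, 20, 25, 23, 23), (31, 20, 25, 37, 39), (31, 29, 37, 16, 12), (31, 29, 37, 23, 23), (31, 29, 37, 37, 39), (31, 39, 29, 16, 12), (31, 39, 29, 23, 23), (31, 39, 29, 37, 39), (4, 7, 15, 13, 37), (4, 7, 15, 21, 25), (4, 7, 8, 13, 37), (4, 7, 8, 21, 25), (4, 9, 11, 13, 37), (4, 9, 11, 21, 25)}
Selection D < 34 and C >= 26: {(28, 26, 17, 24, 20), (31, 29, 37, 16, 12), (31, 29, 37, 23, 23), (31, 39, 29, 16, 12), (31, 39, 29, 23, 23)}
Projecting to F, D, C: {(28, 24, 26), (31, 16, 29), (31, 16, 39), (31, 23, 29), (31, 23, 39)}

{(28, 24, 26), (31, 16, 29), (31, 16, 39), (31, 23, 29), (31, 23, 39)}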